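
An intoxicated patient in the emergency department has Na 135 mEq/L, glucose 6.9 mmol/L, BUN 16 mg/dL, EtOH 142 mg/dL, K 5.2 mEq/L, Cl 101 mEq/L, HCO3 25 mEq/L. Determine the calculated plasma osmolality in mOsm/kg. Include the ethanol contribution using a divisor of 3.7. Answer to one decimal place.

Calculated osmolality = 2·Na + glucose + BUN/2.8 + ethanol/3.7
= 2·135 + 6.9 + 16/2.8 + 142/3.7
= 270 + 6.90 + 5.71 + 38.38
= 320.99 mOsm/kg

321.0 mOsm/kg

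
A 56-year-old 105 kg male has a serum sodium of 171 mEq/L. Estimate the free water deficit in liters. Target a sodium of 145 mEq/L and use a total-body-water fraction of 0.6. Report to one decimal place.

TBW = 0.6 · 105 = 63 L
Free water deficit = TBW · (Na/145 − 1)
= 63 · (171/145 − 1)
= 63 · 0.1793
= 11.3 L

11.3 L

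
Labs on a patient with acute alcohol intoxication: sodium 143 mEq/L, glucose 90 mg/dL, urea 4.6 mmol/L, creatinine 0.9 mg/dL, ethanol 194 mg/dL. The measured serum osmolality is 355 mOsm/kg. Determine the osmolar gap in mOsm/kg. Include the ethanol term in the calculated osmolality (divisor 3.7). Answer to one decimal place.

7.0 mOsm/kg

Calculated osmolality = 2·Na + glucose/18 + urea + ethanol/3.7
= 2·143 + 90/18 + 4.6 + 194/3.7
= 286 + 5 + 4.60 + 52.43
= 348.03 mOsm/kg ≈ 348.0 mOsm/kg
Osmolar gap = measured − calculated = 355 − 348.0 = 7.0 mOsm/kg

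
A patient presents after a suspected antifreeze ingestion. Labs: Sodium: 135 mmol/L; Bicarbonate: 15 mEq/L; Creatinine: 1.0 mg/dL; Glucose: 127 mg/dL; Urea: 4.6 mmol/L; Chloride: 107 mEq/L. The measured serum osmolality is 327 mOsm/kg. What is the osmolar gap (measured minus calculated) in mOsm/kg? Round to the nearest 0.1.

Calculated osmolality = 2·Na + glucose/18 + urea
= 2·135 + 127/18 + 4.6
= 270 + 7.06 + 4.60
= 281.66 mOsm/kg ≈ 281.7 mOsm/kg
Osmolar gap = measured − calculated = 327 − 281.7 = 45.3 mOsm/kg

45.3 mOsm/kg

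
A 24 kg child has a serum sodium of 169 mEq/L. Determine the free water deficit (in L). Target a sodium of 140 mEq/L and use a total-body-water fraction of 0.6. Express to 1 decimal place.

TBW = 0.6 · 24 = 14.4 L
Free water deficit = TBW · (Na/140 − 1)
= 14.4 · (169/140 − 1)
= 14.4 · 0.2071
= 2.98 L

3.0 L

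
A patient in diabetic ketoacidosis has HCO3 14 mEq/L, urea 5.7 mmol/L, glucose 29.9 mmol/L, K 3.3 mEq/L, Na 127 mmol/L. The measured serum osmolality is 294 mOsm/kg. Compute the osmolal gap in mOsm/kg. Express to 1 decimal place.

Calculated osmolality = 2·Na + glucose + urea
= 2·127 + 29.9 + 5.7
= 254 + 29.90 + 5.70
= 289.6 mOsm/kg ≈ 289.6 mOsm/kg
Osmolar gap = measured − calculated = 294 − 289.6 = 4.4 mOsm/kg

4.4 mOsm/kg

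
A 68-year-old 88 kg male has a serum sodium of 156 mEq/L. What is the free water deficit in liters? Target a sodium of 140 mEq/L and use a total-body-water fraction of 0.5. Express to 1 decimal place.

TBW = 0.5 · 88 = 44 L
Free water deficit = TBW · (Na/140 − 1)
= 44 · (156/140 − 1)
= 44 · 0.1143
= 5.03 L

5.0 L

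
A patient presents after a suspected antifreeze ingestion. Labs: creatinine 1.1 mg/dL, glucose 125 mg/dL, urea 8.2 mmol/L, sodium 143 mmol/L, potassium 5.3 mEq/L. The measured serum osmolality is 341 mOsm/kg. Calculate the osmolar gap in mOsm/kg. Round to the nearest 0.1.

39.9 mOsm/kg

Calculated osmolality = 2·Na + glucose/18 + urea
= 2·143 + 125/18 + 8.2
= 286 + 6.94 + 8.20
= 301.14 mOsm/kg ≈ 301.1 mOsm/kg
Osmolar gap = measured − calculated = 341 − 301.1 = 39.9 mOsm/kg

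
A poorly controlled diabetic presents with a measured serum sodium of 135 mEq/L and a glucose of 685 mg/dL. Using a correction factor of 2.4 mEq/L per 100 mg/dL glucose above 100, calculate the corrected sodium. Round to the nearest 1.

149 mEq/L

Corrected Na = measured Na + 2.4 · (glucose − 100)/100
= 135 + 2.4 · (685 − 100)/100
= 135 + 14
= 149 mEq/L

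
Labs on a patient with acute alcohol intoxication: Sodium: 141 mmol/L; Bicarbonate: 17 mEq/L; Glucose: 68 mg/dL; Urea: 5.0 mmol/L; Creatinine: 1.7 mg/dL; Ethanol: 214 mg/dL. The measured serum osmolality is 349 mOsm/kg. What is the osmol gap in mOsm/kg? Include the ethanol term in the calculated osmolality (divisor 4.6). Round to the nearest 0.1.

11.7 mOsm/kg

Calculated osmolality = 2·Na + glucose/18 + urea + ethanol/4.6
= 2·141 + 68/18 + 5 + 214/4.6
= 282 + 3.78 + 5 + 46.52
= 337.3 mOsm/kg ≈ 337.3 mOsm/kg
Osmolar gap = measured − calculated = 349 − 337.3 = 11.7 mOsm/kg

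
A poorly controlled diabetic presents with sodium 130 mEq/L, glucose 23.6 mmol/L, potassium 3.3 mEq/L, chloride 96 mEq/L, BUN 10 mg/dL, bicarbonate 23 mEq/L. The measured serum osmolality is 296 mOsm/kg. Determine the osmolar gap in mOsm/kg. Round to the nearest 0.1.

Calculated osmolality = 2·Na + glucose + BUN/2.8
= 2·130 + 23.6 + 10/2.8
= 260 + 23.60 + 3.57
= 287.17 mOsm/kg ≈ 287.2 mOsm/kg
Osmolar gap = measured − calculated = 296 − 287.2 = 8.8 mOsm/kg

8.8 mOsm/kg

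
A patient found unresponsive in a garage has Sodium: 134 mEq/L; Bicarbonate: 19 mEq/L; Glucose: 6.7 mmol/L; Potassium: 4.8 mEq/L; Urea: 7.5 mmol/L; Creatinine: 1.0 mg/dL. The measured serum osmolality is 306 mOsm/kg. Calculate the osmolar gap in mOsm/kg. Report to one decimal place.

Calculated osmolality = 2·Na + glucose + urea
= 2·134 + 6.7 + 7.5
= 268 + 6.70 + 7.50
= 282.2 mOsm/kg ≈ 282.2 mOsm/kg
Osmolar gap = measured − calculated = 306 − 282.2 = 23.8 mOsm/kg

23.8 mOsm/kg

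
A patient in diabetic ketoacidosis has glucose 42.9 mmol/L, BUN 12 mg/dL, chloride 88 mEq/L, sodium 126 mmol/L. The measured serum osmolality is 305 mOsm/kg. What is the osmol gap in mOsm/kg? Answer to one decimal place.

Calculated osmolality = 2·Na + glucose + BUN/2.8
= 2·126 + 42.9 + 12/2.8
= 252 + 42.90 + 4.29
= 299.19 mOsm/kg ≈ 299.2 mOsm/kg
Osmolar gap = measured − calculated = 305 − 299.2 = 5.8 mOsm/kg

5.8 mOsm/kg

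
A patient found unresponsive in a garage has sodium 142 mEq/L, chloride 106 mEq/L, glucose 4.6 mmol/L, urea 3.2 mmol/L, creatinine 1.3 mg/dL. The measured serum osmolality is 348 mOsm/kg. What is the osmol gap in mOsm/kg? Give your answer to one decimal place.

56.2 mOsm/kg

Calculated osmolality = 2·Na + glucose + urea
= 2·142 + 4.6 + 3.2
= 284 + 4.60 + 3.20
= 291.8 mOsm/kg ≈ 291.8 mOsm/kg
Osmolar gap = measured − calculated = 348 − 291.8 = 56.2 mOsm/kg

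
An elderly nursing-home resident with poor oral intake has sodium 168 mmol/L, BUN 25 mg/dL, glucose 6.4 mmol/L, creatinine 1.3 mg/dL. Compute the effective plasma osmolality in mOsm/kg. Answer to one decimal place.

Effective osmolality excludes urea (freely permeant across cell membranes):
2·Na + glucose
= 2·168 + 6.4
= 336 + 6.4
= 342.4 mOsm/kg

342.4 mOsm/kg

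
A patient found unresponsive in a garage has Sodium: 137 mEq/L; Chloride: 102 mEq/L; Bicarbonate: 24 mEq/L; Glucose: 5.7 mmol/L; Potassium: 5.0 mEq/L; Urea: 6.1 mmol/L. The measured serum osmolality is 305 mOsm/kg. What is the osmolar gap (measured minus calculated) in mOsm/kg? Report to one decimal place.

19.2 mOsm/kg

Calculated osmolality = 2·Na + glucose + urea
= 2·137 + 5.7 + 6.1
= 274 + 5.70 + 6.10
= 285.8 mOsm/kg ≈ 285.8 mOsm/kg
Osmolar gap = measured − calculated = 305 − 285.8 = 19.2 mOsm/kg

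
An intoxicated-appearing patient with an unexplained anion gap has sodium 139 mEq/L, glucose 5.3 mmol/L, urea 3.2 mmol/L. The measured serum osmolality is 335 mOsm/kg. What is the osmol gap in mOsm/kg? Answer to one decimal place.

48.5 mOsm/kg

Calculated osmolality = 2·Na + glucose + urea
= 2·139 + 5.3 + 3.2
= 278 + 5.30 + 3.20
= 286.5 mOsm/kg ≈ 286.5 mOsm/kg
Osmolar gap = measured − calculated = 335 − 286.5 = 48.5 mOsm/kg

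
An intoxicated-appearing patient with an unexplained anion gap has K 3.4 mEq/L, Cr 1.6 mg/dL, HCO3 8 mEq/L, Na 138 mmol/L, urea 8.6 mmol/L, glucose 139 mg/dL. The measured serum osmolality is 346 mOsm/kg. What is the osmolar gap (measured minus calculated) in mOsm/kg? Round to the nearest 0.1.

53.7 mOsm/kg

Calculated osmolality = 2·Na + glucose/18 + urea
= 2·138 + 139/18 + 8.6
= 276 + 7.72 + 8.60
= 292.32 mOsm/kg ≈ 292.3 mOsm/kg
Osmolar gap = measured − calculated = 346 − 292.3 = 53.7 mOsm/kg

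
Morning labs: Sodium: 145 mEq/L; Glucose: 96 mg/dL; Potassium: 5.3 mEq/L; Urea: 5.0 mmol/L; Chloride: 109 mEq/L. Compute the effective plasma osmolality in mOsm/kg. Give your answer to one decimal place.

Effective osmolality excludes urea (freely permeant across cell membranes):
2·Na + glucose/18
= 2·145 + 96/18
= 290 + 5.33
= 295.33 mOsm/kg

295.3 mOsm/kg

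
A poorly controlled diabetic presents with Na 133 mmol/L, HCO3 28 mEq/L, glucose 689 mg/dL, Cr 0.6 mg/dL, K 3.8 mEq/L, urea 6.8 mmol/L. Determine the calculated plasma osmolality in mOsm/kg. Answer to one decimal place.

311.1 mOsm/kg

Calculated osmolality = 2·Na + glucose/18 + urea
= 2·133 + 689/18 + 6.8
= 266 + 38.28 + 6.80
= 311.08 mOsm/kg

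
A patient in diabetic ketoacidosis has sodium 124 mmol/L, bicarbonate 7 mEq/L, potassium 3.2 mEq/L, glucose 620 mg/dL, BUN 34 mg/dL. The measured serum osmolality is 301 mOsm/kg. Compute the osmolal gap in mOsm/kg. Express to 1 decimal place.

6.4 mOsm/kg

Calculated osmolality = 2·Na + glucose/18 + BUN/2.8
= 2·124 + 620/18 + 34/2.8
= 248 + 34.44 + 12.14
= 294.58 mOsm/kg ≈ 294.6 mOsm/kg
Osmolar gap = measured − calculated = 301 − 294.6 = 6.4 mOsm/kg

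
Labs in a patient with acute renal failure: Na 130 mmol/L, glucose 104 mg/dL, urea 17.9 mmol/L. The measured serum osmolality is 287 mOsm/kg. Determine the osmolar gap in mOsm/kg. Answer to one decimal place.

3.3 mOsm/kg

Calculated osmolality = 2·Na + glucose/18 + urea
= 2·130 + 104/18 + 17.9
= 260 + 5.78 + 17.90
= 283.68 mOsm/kg ≈ 283.7 mOsm/kg
Osmolar gap = measured − calculated = 287 − 283.7 = 3.3 mOsm/kg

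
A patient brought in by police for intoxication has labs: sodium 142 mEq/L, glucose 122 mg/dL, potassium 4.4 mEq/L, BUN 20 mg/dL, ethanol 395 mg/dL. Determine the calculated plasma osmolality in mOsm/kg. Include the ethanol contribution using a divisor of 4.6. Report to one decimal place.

Calculated osmolality = 2·Na + glucose/18 + BUN/2.8 + ethanol/4.6
= 2·142 + 122/18 + 20/2.8 + 395/4.6
= 284 + 6.78 + 7.14 + 85.87
= 383.79 mOsm/kg

383.8 mOsm/kg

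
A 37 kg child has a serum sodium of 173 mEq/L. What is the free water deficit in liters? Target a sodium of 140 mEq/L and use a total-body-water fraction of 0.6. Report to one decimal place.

5.2 L

TBW = 0.6 · 37 = 22.2 L
Free water deficit = TBW · (Na/140 − 1)
= 22.2 · (173/140 − 1)
= 22.2 · 0.2357
= 5.23 L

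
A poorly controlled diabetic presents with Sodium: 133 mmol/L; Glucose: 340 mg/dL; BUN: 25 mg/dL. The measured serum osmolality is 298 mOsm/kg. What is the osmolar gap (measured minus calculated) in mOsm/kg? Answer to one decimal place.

4.2 mOsm/kg

Calculated osmolality = 2·Na + glucose/18 + BUN/2.8
= 2·133 + 340/18 + 25/2.8
= 266 + 18.89 + 8.93
= 293.82 mOsm/kg ≈ 293.8 mOsm/kg
Osmolar gap = measured − calculated = 298 − 293.8 = 4.2 mOsm/kg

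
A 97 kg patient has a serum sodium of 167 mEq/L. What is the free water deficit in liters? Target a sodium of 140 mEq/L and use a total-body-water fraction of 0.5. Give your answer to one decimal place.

9.4 L

TBW = 0.5 · 97 = 48.5 L
Free water deficit = TBW · (Na/140 − 1)
= 48.5 · (167/140 − 1)
= 48.5 · 0.1929
= 9.36 L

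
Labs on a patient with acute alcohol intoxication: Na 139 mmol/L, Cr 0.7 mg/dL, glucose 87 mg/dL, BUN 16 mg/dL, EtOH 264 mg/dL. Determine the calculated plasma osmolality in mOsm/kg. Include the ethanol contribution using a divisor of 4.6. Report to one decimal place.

Calculated osmolality = 2·Na + glucose/18 + BUN/2.8 + ethanol/4.6
= 2·139 + 87/18 + 16/2.8 + 264/4.6
= 278 + 4.83 + 5.71 + 57.39
= 345.93 mOsm/kg

345.9 mOsm/kg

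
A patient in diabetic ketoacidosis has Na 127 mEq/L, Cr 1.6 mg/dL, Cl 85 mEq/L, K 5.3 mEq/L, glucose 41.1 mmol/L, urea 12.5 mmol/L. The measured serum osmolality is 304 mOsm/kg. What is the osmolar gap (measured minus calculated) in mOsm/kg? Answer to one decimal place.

-3.6 mOsm/kg

Calculated osmolality = 2·Na + glucose + urea
= 2·127 + 41.1 + 12.5
= 254 + 41.10 + 12.50
= 307.6 mOsm/kg ≈ 307.6 mOsm/kg
Osmolar gap = measured − calculated = 304 − 307.6 = -3.6 mOsm/kg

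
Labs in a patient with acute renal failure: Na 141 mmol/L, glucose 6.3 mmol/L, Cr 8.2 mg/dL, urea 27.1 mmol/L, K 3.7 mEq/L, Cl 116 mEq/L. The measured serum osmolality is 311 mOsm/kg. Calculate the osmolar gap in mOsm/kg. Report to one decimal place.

-4.4 mOsm/kg

Calculated osmolality = 2·Na + glucose + urea
= 2·141 + 6.3 + 27.1
= 282 + 6.30 + 27.10
= 315.4 mOsm/kg ≈ 315.4 mOsm/kg
Osmolar gap = measured − calculated = 311 − 315.4 = -4.4 mOsm/kg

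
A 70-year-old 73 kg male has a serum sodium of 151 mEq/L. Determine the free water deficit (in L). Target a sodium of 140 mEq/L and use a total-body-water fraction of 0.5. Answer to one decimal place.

2.9 L

TBW = 0.5 · 73 = 36.5 L
Free water deficit = TBW · (Na/140 − 1)
= 36.5 · (151/140 − 1)
= 36.5 · 0.0786
= 2.87 L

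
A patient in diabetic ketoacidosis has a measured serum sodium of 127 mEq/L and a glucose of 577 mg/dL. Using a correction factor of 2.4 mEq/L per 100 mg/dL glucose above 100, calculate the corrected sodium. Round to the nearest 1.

138 mEq/L

Corrected Na = measured Na + 2.4 · (glucose − 100)/100
= 127 + 2.4 · (577 − 100)/100
= 127 + 11.4
= 138.4 mEq/L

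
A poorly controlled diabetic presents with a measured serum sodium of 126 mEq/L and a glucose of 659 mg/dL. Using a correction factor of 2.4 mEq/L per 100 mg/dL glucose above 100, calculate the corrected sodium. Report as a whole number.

139 mEq/L

Corrected Na = measured Na + 2.4 · (glucose − 100)/100
= 126 + 2.4 · (659 − 100)/100
= 126 + 13.4
= 139.4 mEq/L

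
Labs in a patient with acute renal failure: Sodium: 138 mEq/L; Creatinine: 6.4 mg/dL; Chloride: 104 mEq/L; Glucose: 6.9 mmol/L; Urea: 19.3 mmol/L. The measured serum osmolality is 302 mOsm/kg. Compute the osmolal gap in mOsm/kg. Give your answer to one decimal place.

Calculated osmolality = 2·Na + glucose + urea
= 2·138 + 6.9 + 19.3
= 276 + 6.90 + 19.30
= 302.2 mOsm/kg ≈ 302.2 mOsm/kg
Osmolar gap = measured − calculated = 302 − 302.2 = -0.2 mOsm/kg

-0.2 mOsm/kg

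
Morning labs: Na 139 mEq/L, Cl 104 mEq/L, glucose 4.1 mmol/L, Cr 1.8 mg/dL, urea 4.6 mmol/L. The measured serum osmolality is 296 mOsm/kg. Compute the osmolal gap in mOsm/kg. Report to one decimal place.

9.3 mOsm/kg

Calculated osmolality = 2·Na + glucose + urea
= 2·139 + 4.1 + 4.6
= 278 + 4.10 + 4.60
= 286.7 mOsm/kg ≈ 286.7 mOsm/kg
Osmolar gap = measured − calculated = 296 − 286.7 = 9.3 mOsm/kg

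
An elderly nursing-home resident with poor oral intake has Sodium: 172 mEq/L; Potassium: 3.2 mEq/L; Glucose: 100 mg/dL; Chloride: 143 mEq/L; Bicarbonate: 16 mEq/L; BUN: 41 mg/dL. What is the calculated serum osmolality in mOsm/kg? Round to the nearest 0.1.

364.2 mOsm/kg

Calculated osmolality = 2·Na + glucose/18 + BUN/2.8
= 2·172 + 100/18 + 41/2.8
= 344 + 5.56 + 14.64
= 364.2 mOsm/kg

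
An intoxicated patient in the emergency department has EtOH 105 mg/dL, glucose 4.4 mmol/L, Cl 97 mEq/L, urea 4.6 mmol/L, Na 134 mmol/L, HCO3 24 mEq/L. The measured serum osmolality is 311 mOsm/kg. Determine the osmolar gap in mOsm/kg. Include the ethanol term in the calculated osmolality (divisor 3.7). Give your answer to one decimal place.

Calculated osmolality = 2·Na + glucose + urea + ethanol/3.7
= 2·134 + 4.4 + 4.6 + 105/3.7
= 268 + 4.40 + 4.60 + 28.38
= 305.38 mOsm/kg ≈ 305.4 mOsm/kg
Osmolar gap = measured − calculated = 311 − 305.4 = 5.6 mOsm/kg

5.6 mOsm/kg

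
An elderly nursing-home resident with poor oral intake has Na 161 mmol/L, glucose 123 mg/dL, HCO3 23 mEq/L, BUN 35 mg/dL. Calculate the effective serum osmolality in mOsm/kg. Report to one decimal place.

Effective osmolality excludes urea (freely permeant across cell membranes):
2·Na + glucose/18
= 2·161 + 123/18
= 322 + 6.83
= 328.83 mOsm/kg

328.8 mOsm/kg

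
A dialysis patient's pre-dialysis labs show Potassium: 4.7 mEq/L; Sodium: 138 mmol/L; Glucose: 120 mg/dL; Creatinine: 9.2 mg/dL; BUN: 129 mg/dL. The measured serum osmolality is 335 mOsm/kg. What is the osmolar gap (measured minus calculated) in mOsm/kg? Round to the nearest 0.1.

Calculated osmolality = 2·Na + glucose/18 + BUN/2.8
= 2·138 + 120/18 + 129/2.8
= 276 + 6.67 + 46.07
= 328.74 mOsm/kg ≈ 328.7 mOsm/kg
Osmolar gap = measured − calculated = 335 − 328.7 = 6.3 mOsm/kg

6.3 mOsm/kg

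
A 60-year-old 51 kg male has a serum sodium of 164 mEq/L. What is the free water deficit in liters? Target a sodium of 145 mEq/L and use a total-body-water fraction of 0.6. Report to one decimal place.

TBW = 0.6 · 51 = 30.6 L
Free water deficit = TBW · (Na/145 − 1)
= 30.6 · (164/145 − 1)
= 30.6 · 0.131
= 4.01 L

4.0 L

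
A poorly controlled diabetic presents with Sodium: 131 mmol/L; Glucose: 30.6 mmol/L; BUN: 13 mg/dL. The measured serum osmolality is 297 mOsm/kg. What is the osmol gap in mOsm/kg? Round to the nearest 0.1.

-0.2 mOsm/kg

Calculated osmolality = 2·Na + glucose + BUN/2.8
= 2·131 + 30.6 + 13/2.8
= 262 + 30.60 + 4.64
= 297.24 mOsm/kg ≈ 297.2 mOsm/kg
Osmolar gap = measured − calculated = 297 − 297.2 = -0.2 mOsm/kg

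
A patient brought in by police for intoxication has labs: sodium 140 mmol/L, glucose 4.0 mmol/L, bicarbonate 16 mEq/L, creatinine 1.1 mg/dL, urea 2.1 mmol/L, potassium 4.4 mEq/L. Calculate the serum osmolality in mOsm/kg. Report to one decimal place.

Calculated osmolality = 2·Na + glucose + urea
= 2·140 + 4 + 2.1
= 280 + 4 + 2.10
= 286.1 mOsm/kg

286.1 mOsm/kg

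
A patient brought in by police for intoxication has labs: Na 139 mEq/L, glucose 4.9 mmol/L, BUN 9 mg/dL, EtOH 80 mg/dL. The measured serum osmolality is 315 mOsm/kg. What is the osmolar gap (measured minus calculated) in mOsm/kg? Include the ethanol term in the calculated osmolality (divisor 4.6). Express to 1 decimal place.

11.5 mOsm/kg

Calculated osmolality = 2·Na + glucose + BUN/2.8 + ethanol/4.6
= 2·139 + 4.9 + 9/2.8 + 80/4.6
= 278 + 4.90 + 3.21 + 17.39
= 303.5 mOsm/kg ≈ 303.5 mOsm/kg
Osmolar gap = measured − calculated = 315 − 303.5 = 11.5 mOsm/kg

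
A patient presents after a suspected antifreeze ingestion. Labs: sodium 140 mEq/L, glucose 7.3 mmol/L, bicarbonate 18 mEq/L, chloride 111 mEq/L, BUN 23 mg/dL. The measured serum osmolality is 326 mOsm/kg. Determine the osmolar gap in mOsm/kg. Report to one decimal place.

30.5 mOsm/kg

Calculated osmolality = 2·Na + glucose + BUN/2.8
= 2·140 + 7.3 + 23/2.8
= 280 + 7.30 + 8.21
= 295.51 mOsm/kg ≈ 295.5 mOsm/kg
Osmolar gap = measured − calculated = 326 − 295.5 = 30.5 mOsm/kg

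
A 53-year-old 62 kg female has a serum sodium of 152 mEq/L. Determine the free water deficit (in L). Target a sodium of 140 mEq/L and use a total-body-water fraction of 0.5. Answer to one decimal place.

2.7 L

TBW = 0.5 · 62 = 31 L
Free water deficit = TBW · (Na/140 − 1)
= 31 · (152/140 − 1)
= 31 · 0.0857
= 2.66 L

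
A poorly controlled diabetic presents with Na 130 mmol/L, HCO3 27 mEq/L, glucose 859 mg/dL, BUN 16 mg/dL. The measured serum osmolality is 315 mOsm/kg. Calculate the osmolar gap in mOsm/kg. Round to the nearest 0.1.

Calculated osmolality = 2·Na + glucose/18 + BUN/2.8
= 2·130 + 859/18 + 16/2.8
= 260 + 47.72 + 5.71
= 313.43 mOsm/kg ≈ 313.4 mOsm/kg
Osmolar gap = measured − calculated = 315 − 313.4 = 1.6 mOsm/kg

1.6 mOsm/kg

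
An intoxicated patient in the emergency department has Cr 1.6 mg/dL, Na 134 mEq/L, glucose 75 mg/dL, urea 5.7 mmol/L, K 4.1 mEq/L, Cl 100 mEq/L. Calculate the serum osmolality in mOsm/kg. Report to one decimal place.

277.9 mOsm/kg

Calculated osmolality = 2·Na + glucose/18 + urea
= 2·134 + 75/18 + 5.7
= 268 + 4.17 + 5.70
= 277.87 mOsm/kg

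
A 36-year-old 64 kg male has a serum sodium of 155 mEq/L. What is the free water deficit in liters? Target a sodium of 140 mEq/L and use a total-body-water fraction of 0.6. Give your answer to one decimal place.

4.1 L

TBW = 0.6 · 64 = 38.4 L
Free water deficit = TBW · (Na/140 − 1)
= 38.4 · (155/140 − 1)
= 38.4 · 0.1071
= 4.11 L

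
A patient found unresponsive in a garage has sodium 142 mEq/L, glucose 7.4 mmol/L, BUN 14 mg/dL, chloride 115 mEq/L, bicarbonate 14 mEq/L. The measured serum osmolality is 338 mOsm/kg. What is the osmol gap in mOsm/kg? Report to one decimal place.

Calculated osmolality = 2·Na + glucose + BUN/2.8
= 2·142 + 7.4 + 14/2.8
= 284 + 7.40 + 5
= 296.4 mOsm/kg ≈ 296.4 mOsm/kg
Osmolar gap = measured − calculated = 338 − 296.4 = 41.6 mOsm/kg

41.6 mOsm/kg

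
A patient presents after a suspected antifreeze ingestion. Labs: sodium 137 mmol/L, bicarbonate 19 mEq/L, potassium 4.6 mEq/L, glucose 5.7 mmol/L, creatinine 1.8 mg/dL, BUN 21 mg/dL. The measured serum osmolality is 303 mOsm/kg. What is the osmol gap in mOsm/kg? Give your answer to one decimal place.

Calculated osmolality = 2·Na + glucose + BUN/2.8
= 2·137 + 5.7 + 21/2.8
= 274 + 5.70 + 7.50
= 287.2 mOsm/kg ≈ 287.2 mOsm/kg
Osmolar gap = measured − calculated = 303 − 287.2 = 15.8 mOsm/kg

15.8 mOsm/kg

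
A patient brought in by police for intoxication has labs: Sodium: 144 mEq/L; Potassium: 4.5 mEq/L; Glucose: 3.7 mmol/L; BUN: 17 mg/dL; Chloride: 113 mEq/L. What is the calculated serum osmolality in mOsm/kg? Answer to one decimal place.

297.8 mOsm/kg

Calculated osmolality = 2·Na + glucose + BUN/2.8
= 2·144 + 3.7 + 17/2.8
= 288 + 3.70 + 6.07
= 297.77 mOsm/kg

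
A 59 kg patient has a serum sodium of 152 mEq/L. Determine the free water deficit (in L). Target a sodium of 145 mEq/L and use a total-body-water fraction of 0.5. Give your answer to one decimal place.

TBW = 0.5 · 59 = 29.5 L
Free water deficit = TBW · (Na/145 − 1)
= 29.5 · (152/145 − 1)
= 29.5 · 0.0483
= 1.42 L

1.4 L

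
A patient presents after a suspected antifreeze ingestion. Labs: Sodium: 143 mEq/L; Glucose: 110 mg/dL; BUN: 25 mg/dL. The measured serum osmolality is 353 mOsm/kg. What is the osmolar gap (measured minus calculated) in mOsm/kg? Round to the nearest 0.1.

52.0 mOsm/kg

Calculated osmolality = 2·Na + glucose/18 + BUN/2.8
= 2·143 + 110/18 + 25/2.8
= 286 + 6.11 + 8.93
= 301.04 mOsm/kg ≈ 301.0 mOsm/kg
Osmolar gap = measured − calculated = 353 − 301.0 = 52.0 mOsm/kg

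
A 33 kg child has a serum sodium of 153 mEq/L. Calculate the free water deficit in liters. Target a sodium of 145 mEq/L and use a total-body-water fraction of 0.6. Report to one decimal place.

1.1 L

TBW = 0.6 · 33 = 19.8 L
Free water deficit = TBW · (Na/145 − 1)
= 19.8 · (153/145 − 1)
= 19.8 · 0.0552
= 1.09 L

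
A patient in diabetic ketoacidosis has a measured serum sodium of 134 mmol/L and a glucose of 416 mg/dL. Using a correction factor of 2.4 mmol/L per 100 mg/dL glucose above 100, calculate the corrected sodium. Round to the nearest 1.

Corrected Na = measured Na + 2.4 · (glucose − 100)/100
= 134 + 2.4 · (416 − 100)/100
= 134 + 7.6
= 141.6 mmol/L

142 mmol/L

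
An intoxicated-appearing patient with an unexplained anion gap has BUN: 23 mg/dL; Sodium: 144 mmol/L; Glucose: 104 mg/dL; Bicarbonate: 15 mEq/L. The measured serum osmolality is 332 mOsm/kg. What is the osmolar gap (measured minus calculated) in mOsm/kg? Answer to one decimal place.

30.0 mOsm/kg

Calculated osmolality = 2·Na + glucose/18 + BUN/2.8
= 2·144 + 104/18 + 23/2.8
= 288 + 5.78 + 8.21
= 301.99 mOsm/kg ≈ 302.0 mOsm/kg
Osmolar gap = measured − calculated = 332 − 302.0 = 30.0 mOsm/kg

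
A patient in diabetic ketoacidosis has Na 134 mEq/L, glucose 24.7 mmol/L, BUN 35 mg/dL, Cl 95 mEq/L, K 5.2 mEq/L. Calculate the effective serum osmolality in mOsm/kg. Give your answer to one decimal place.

292.7 mOsm/kg

Effective osmolality excludes urea (freely permeant across cell membranes):
2·Na + glucose
= 2·134 + 24.7
= 268 + 24.7
= 292.7 mOsm/kg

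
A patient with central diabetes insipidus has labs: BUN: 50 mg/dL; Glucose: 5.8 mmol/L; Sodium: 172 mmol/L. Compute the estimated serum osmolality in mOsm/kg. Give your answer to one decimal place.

Calculated osmolality = 2·Na + glucose + BUN/2.8
= 2·172 + 5.8 + 50/2.8
= 344 + 5.80 + 17.86
= 367.66 mOsm/kg

367.7 mOsm/kg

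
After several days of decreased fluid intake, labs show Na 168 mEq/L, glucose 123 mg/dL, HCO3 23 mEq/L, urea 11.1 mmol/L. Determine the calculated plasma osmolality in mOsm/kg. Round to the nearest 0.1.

Calculated osmolality = 2·Na + glucose/18 + urea
= 2·168 + 123/18 + 11.1
= 336 + 6.83 + 11.10
= 353.93 mOsm/kg

353.9 mOsm/kg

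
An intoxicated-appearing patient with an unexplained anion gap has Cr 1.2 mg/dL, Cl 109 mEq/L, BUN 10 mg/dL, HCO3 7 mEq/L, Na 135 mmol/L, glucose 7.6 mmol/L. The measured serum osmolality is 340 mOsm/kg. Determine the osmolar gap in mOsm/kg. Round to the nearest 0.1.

Calculated osmolality = 2·Na + glucose + BUN/2.8
= 2·135 + 7.6 + 10/2.8
= 270 + 7.60 + 3.57
= 281.17 mOsm/kg ≈ 281.2 mOsm/kg
Osmolar gap = measured − calculated = 340 − 281.2 = 58.8 mOsm/kg

58.8 mOsm/kg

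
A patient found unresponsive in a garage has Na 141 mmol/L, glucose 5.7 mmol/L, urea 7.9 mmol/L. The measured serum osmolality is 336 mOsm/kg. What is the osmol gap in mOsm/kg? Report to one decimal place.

40.4 mOsm/kg

Calculated osmolality = 2·Na + glucose + urea
= 2·141 + 5.7 + 7.9
= 282 + 5.70 + 7.90
= 295.6 mOsm/kg ≈ 295.6 mOsm/kg
Osmolar gap = measured − calculated = 336 − 295.6 = 40.4 mOsm/kg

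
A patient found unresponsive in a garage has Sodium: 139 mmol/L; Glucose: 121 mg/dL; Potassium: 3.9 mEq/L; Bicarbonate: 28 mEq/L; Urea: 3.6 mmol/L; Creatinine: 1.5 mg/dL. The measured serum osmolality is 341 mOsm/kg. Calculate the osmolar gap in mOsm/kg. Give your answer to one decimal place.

Calculated osmolality = 2·Na + glucose/18 + urea
= 2·139 + 121/18 + 3.6
= 278 + 6.72 + 3.60
= 288.32 mOsm/kg ≈ 288.3 mOsm/kg
Osmolar gap = measured − calculated = 341 − 288.3 = 52.7 mOsm/kg

52.7 mOsm/kg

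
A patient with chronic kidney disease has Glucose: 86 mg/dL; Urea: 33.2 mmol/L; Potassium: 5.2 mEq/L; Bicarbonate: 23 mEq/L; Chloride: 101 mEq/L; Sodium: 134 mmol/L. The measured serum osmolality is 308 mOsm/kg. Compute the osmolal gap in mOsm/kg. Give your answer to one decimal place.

2.0 mOsm/kg

Calculated osmolality = 2·Na + glucose/18 + urea
= 2·134 + 86/18 + 33.2
= 268 + 4.78 + 33.20
= 305.98 mOsm/kg ≈ 306.0 mOsm/kg
Osmolar gap = measured − calculated = 308 − 306.0 = 2.0 mOsm/kg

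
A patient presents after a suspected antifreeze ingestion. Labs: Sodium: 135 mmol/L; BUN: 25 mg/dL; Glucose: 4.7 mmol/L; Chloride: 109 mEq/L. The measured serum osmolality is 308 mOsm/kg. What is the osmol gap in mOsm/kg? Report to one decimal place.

Calculated osmolality = 2·Na + glucose + BUN/2.8
= 2·135 + 4.7 + 25/2.8
= 270 + 4.70 + 8.93
= 283.63 mOsm/kg ≈ 283.6 mOsm/kg
Osmolar gap = measured − calculated = 308 − 283.6 = 24.4 mOsm/kg

24.4 mOsm/kg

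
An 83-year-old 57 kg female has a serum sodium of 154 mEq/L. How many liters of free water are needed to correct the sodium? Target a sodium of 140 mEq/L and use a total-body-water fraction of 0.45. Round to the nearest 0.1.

TBW = 0.45 · 57 = 25.65 L
Free water deficit = TBW · (Na/140 − 1)
= 25.65 · (154/140 − 1)
= 25.65 · 0.1
= 2.56 L

2.6 L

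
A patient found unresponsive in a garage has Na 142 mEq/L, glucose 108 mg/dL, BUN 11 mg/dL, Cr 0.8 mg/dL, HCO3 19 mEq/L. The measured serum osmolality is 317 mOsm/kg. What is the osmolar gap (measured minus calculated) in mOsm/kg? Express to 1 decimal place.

Calculated osmolality = 2·Na + glucose/18 + BUN/2.8
= 2·142 + 108/18 + 11/2.8
= 284 + 6 + 3.93
= 293.93 mOsm/kg ≈ 293.9 mOsm/kg
Osmolar gap = measured − calculated = 317 − 293.9 = 23.1 mOsm/kg

23.1 mOsm/kg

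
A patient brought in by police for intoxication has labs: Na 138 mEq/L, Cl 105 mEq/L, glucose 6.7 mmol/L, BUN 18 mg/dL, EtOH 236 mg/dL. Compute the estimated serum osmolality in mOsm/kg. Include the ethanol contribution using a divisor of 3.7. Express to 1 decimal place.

352.9 mOsm/kg

Calculated osmolality = 2·Na + glucose + BUN/2.8 + ethanol/3.7
= 2·138 + 6.7 + 18/2.8 + 236/3.7
= 276 + 6.70 + 6.43 + 63.78
= 352.91 mOsm/kg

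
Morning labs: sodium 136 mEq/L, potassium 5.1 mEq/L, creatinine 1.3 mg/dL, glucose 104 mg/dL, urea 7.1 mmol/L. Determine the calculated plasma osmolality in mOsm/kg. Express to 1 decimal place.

284.9 mOsm/kg

Calculated osmolality = 2·Na + glucose/18 + urea
= 2·136 + 104/18 + 7.1
= 272 + 5.78 + 7.10
= 284.88 mOsm/kg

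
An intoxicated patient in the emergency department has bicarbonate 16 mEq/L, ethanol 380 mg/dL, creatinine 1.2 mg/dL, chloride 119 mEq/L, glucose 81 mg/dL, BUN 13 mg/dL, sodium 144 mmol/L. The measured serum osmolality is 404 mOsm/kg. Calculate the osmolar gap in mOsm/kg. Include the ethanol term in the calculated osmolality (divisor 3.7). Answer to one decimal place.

Calculated osmolality = 2·Na + glucose/18 + BUN/2.8 + ethanol/3.7
= 2·144 + 81/18 + 13/2.8 + 380/3.7
= 288 + 4.50 + 4.64 + 102.70
= 399.84 mOsm/kg ≈ 399.8 mOsm/kg
Osmolar gap = measured − calculated = 404 − 399.8 = 4.2 mOsm/kg

4.2 mOsm/kg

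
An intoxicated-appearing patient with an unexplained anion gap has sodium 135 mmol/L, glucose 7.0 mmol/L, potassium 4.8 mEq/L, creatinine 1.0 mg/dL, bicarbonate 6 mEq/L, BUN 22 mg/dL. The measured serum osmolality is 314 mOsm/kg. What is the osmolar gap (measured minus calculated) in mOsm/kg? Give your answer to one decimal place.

29.1 mOsm/kg

Calculated osmolality = 2·Na + glucose + BUN/2.8
= 2·135 + 7 + 22/2.8
= 270 + 7 + 7.86
= 284.86 mOsm/kg ≈ 284.9 mOsm/kg
Osmolar gap = measured − calculated = 314 − 284.9 = 29.1 mOsm/kg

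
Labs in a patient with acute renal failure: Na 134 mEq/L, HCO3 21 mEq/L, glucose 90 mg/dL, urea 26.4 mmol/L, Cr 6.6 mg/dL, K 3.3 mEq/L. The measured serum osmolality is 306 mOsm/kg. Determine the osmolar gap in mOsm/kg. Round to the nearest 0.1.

6.6 mOsm/kg

Calculated osmolality = 2·Na + glucose/18 + urea
= 2·134 + 90/18 + 26.4
= 268 + 5 + 26.40
= 299.4 mOsm/kg ≈ 299.4 mOsm/kg
Osmolar gap = measured − calculated = 306 − 299.4 = 6.6 mOsm/kg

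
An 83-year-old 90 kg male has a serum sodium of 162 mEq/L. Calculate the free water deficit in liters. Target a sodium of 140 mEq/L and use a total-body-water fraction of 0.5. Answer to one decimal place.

7.1 L

TBW = 0.5 · 90 = 45 L
Free water deficit = TBW · (Na/140 − 1)
= 45 · (162/140 − 1)
= 45 · 0.1571
= 7.07 L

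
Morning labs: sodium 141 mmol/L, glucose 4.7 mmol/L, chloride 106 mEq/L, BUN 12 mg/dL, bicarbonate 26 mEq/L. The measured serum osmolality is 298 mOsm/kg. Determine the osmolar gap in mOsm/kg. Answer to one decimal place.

Calculated osmolality = 2·Na + glucose + BUN/2.8
= 2·141 + 4.7 + 12/2.8
= 282 + 4.70 + 4.29
= 290.99 mOsm/kg ≈ 291.0 mOsm/kg
Osmolar gap = measured − calculated = 298 − 291.0 = 7.0 mOsm/kg

7.0 mOsm/kg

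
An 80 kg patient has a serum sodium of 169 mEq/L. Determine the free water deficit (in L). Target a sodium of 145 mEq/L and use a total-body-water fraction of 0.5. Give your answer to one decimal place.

6.6 L

TBW = 0.5 · 80 = 40 L
Free water deficit = TBW · (Na/145 − 1)
= 40 · (169/145 − 1)
= 40 · 0.1655
= 6.62 L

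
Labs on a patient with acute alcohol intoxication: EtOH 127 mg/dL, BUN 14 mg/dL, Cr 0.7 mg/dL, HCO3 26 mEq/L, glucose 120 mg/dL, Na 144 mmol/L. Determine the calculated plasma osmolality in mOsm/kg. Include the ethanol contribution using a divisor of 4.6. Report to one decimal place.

327.3 mOsm/kg

Calculated osmolality = 2·Na + glucose/18 + BUN/2.8 + ethanol/4.6
= 2·144 + 120/18 + 14/2.8 + 127/4.6
= 288 + 6.67 + 5 + 27.61
= 327.28 mOsm/kg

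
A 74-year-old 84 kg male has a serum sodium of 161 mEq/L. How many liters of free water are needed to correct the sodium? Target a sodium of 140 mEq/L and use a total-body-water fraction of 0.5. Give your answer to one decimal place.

6.3 L

TBW = 0.5 · 84 = 42 L
Free water deficit = TBW · (Na/140 − 1)
= 42 · (161/140 − 1)
= 42 · 0.15
= 6.3 L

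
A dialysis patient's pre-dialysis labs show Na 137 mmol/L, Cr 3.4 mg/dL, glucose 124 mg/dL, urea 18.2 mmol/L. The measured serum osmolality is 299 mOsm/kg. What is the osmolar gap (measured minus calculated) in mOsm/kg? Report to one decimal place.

-0.1 mOsm/kg

Calculated osmolality = 2·Na + glucose/18 + urea
= 2·137 + 124/18 + 18.2
= 274 + 6.89 + 18.20
= 299.09 mOsm/kg ≈ 299.1 mOsm/kg
Osmolar gap = measured − calculated = 299 − 299.1 = -0.1 mOsm/kg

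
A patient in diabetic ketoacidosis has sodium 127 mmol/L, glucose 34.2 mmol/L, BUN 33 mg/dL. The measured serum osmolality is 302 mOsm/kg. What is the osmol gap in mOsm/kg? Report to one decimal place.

Calculated osmolality = 2·Na + glucose + BUN/2.8
= 2·127 + 34.2 + 33/2.8
= 254 + 34.20 + 11.79
= 299.99 mOsm/kg ≈ 300.0 mOsm/kg
Osmolar gap = measured − calculated = 302 − 300.0 = 2.0 mOsm/kg

2.0 mOsm/kg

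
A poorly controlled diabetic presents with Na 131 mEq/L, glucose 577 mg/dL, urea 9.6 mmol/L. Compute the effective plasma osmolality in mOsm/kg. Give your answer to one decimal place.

Effective osmolality excludes urea (freely permeant across cell membranes):
2·Na + glucose/18
= 2·131 + 577/18
= 262 + 32.06
= 294.06 mOsm/kg

294.1 mOsm/kg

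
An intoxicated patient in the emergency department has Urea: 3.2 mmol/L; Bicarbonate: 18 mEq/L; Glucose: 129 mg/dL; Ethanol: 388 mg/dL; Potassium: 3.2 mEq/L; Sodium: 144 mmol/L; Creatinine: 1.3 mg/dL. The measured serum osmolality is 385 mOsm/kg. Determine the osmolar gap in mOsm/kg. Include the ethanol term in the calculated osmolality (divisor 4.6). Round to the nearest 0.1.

Calculated osmolality = 2·Na + glucose/18 + urea + ethanol/4.6
= 2·144 + 129/18 + 3.2 + 388/4.6
= 288 + 7.17 + 3.20 + 84.35
= 382.72 mOsm/kg ≈ 382.7 mOsm/kg
Osmolar gap = measured − calculated = 385 − 382.7 = 2.3 mOsm/kg

2.3 mOsm/kg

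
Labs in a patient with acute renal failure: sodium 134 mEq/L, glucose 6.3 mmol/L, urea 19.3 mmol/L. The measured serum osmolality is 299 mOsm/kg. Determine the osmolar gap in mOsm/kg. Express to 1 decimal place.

Calculated osmolality = 2·Na + glucose + urea
= 2·134 + 6.3 + 19.3
= 268 + 6.30 + 19.30
= 293.6 mOsm/kg ≈ 293.6 mOsm/kg
Osmolar gap = measured − calculated = 299 − 293.6 = 5.4 mOsm/kg

5.4 mOsm/kg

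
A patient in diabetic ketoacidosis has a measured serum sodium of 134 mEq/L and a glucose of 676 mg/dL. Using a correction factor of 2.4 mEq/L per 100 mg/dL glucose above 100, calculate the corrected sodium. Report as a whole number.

Corrected Na = measured Na + 2.4 · (glucose − 100)/100
= 134 + 2.4 · (676 − 100)/100
= 134 + 13.8
= 147.8 mEq/L

148 mEq/L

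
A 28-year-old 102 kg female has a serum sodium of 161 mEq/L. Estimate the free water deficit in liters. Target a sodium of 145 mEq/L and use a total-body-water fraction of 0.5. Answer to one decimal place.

TBW = 0.5 · 102 = 51 L
Free water deficit = TBW · (Na/145 − 1)
= 51 · (161/145 − 1)
= 51 · 0.1103
= 5.63 L

5.6 L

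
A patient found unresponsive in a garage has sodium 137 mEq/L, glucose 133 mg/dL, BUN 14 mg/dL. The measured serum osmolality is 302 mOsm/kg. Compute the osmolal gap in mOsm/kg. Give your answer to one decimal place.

Calculated osmolality = 2·Na + glucose/18 + BUN/2.8
= 2·137 + 133/18 + 14/2.8
= 274 + 7.39 + 5
= 286.39 mOsm/kg ≈ 286.4 mOsm/kg
Osmolar gap = measured − calculated = 302 − 286.4 = 15.6 mOsm/kg

15.6 mOsm/kg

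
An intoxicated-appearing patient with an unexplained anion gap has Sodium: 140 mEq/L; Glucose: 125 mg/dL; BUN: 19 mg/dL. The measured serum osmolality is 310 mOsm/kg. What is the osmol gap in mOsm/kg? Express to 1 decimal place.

Calculated osmolality = 2·Na + glucose/18 + BUN/2.8
= 2·140 + 125/18 + 19/2.8
= 280 + 6.94 + 6.79
= 293.73 mOsm/kg ≈ 293.7 mOsm/kg
Osmolar gap = measured − calculated = 310 − 293.7 = 16.3 mOsm/kg

16.3 mOsm/kg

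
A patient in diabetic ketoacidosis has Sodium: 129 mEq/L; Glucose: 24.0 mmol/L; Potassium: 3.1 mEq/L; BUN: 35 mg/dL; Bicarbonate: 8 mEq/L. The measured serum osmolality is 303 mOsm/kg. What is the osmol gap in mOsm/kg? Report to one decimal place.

8.5 mOsm/kg

Calculated osmolality = 2·Na + glucose + BUN/2.8
= 2·129 + 24 + 35/2.8
= 258 + 24 + 12.50
= 294.5 mOsm/kg ≈ 294.5 mOsm/kg
Osmolar gap = measured − calculated = 303 − 294.5 = 8.5 mOsm/kg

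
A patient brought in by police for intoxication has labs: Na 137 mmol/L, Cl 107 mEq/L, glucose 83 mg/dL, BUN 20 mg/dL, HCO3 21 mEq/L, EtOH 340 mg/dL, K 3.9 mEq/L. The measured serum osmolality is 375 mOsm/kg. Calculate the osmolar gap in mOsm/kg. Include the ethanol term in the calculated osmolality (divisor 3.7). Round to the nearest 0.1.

Calculated osmolality = 2·Na + glucose/18 + BUN/2.8 + ethanol/3.7
= 2·137 + 83/18 + 20/2.8 + 340/3.7
= 274 + 4.61 + 7.14 + 91.89
= 377.64 mOsm/kg ≈ 377.6 mOsm/kg
Osmolar gap = measured − calculated = 375 − 377.6 = -2.6 mOsm/kg

-2.6 mOsm/kg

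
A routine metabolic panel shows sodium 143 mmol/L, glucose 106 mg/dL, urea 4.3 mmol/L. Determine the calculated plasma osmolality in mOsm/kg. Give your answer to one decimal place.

296.2 mOsm/kg

Calculated osmolality = 2·Na + glucose/18 + urea
= 2·143 + 106/18 + 4.3
= 286 + 5.89 + 4.30
= 296.19 mOsm/kg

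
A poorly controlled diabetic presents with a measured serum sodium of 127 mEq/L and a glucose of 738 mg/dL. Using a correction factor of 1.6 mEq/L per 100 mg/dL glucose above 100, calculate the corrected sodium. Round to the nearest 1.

Corrected Na = measured Na + 1.6 · (glucose − 100)/100
= 127 + 1.6 · (738 − 100)/100
= 127 + 10.2
= 137.2 mEq/L

137 mEq/L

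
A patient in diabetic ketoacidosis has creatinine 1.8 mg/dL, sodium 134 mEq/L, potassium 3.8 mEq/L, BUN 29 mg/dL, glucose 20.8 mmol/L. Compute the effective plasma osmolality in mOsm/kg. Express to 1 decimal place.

288.8 mOsm/kg

Effective osmolality excludes urea (freely permeant across cell membranes):
2·Na + glucose
= 2·134 + 20.8
= 268 + 20.8
= 288.8 mOsm/kg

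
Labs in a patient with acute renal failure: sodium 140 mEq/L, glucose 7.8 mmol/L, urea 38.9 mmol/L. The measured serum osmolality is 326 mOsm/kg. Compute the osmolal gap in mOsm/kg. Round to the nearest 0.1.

-0.7 mOsm/kg

Calculated osmolality = 2·Na + glucose + urea
= 2·140 + 7.8 + 38.9
= 280 + 7.80 + 38.90
= 326.7 mOsm/kg ≈ 326.7 mOsm/kg
Osmolar gap = measured − calculated = 326 − 326.7 = -0.7 mOsm/kg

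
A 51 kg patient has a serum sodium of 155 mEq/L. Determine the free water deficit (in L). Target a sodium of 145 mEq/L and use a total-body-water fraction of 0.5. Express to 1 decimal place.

1.8 L

TBW = 0.5 · 51 = 25.5 L
Free water deficit = TBW · (Na/145 − 1)
= 25.5 · (155/145 − 1)
= 25.5 · 0.069
= 1.76 L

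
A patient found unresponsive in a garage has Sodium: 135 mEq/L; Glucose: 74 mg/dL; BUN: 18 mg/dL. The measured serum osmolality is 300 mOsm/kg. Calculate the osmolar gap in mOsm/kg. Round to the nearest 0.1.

19.5 mOsm/kg

Calculated osmolality = 2·Na + glucose/18 + BUN/2.8
= 2·135 + 74/18 + 18/2.8
= 270 + 4.11 + 6.43
= 280.54 mOsm/kg ≈ 280.5 mOsm/kg
Osmolar gap = measured − calculated = 300 − 280.5 = 19.5 mOsm/kg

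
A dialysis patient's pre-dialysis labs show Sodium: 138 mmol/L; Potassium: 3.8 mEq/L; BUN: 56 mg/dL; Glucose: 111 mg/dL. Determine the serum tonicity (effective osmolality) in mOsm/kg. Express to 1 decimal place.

Effective osmolality excludes urea (freely permeant across cell membranes):
2·Na + glucose/18
= 2·138 + 111/18
= 276 + 6.17
= 282.17 mOsm/kg

282.2 mOsm/kg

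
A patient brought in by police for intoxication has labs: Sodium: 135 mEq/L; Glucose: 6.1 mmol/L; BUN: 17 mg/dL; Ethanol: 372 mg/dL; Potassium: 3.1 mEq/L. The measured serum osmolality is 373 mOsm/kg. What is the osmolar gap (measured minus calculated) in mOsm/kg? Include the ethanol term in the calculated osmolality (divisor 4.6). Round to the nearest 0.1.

10.0 mOsm/kg

Calculated osmolality = 2·Na + glucose + BUN/2.8 + ethanol/4.6
= 2·135 + 6.1 + 17/2.8 + 372/4.6
= 270 + 6.10 + 6.07 + 80.87
= 363.04 mOsm/kg ≈ 363.0 mOsm/kg
Osmolar gap = measured − calculated = 373 − 363.0 = 10.0 mOsm/kg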